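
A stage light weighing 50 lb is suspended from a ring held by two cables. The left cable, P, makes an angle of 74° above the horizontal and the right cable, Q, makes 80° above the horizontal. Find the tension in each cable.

T_P = 19.81 lb, T_Q = 31.44 lb

ΣF_x = 0: −T_P·cos74° + T_Q·cos80° = 0 → T_Q = 1.58733·T_P.
ΣF_y = 0: T_P·sin74° + T_Q·sin80° = 50.
Substitute: T_P·(0.961262 + 1.58733·0.984808) = 50 → T_P = 19.8061 ≈ 19.81 lb.
Then T_Q = 1.58733 × 19.8061 = 31.44 lb.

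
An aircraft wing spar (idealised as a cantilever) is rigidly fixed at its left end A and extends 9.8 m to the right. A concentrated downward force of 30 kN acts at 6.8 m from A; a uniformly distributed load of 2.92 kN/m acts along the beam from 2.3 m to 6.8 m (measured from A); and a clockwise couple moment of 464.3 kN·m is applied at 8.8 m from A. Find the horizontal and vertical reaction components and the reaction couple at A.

Resultant of the distributed load: 2.92 × 4.5 = 13.14 kN at 4.55 m from A.
ΣF_x = 0: A_x = 0.
ΣF_y = 0: A_y − 30 − 2.92·4.5 = 0 → A_y = 43.14 kN.
ΣM about A: M_A − 30·6.8 − (2.92·4.5)·4.55 − 464.3 = 0 → M_A = 728.1 kN·m.

A_x = 0, A_y = 43.14 kN, M_A = 728.1 kN·m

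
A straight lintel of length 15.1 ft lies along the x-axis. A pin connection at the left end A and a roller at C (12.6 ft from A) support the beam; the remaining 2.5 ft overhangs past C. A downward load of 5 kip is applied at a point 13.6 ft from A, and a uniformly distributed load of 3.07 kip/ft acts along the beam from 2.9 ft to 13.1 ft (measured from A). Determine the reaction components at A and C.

A_x = 0, A_y = 11.04 kip, C_y = 25.28 kip

Resultant of the distributed load: 3.07 × 10.2 = 31.314 kip at 8 ft from A.
ΣM about A: C_y·12.6 − 5·13.6 − (3.07·10.2)·8 = 0 → C_y = 318.512/12.6 = 25.2787 ≈ 25.28 kip.
ΣF_y = 0: A_y + 25.2787 − 5 − 3.07·10.2 = 0 → A_y = 11.04 kip.
ΣF_x = 0: no horizontal applied forces, so A_x = 0.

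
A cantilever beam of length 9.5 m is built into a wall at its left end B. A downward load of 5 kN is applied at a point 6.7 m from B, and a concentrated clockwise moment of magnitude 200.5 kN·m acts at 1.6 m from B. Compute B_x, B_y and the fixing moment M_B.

B_x = 0, B_y = 5.000 kN, M_B = 234.0 kN·m

ΣF_x = 0: B_x = 0.
ΣF_y = 0: B_y − 5 = 0 → B_y = 5.000 kN.
ΣM about B: M_B − 5·6.7 − 200.5 = 0 → M_B = 234.0 kN·m.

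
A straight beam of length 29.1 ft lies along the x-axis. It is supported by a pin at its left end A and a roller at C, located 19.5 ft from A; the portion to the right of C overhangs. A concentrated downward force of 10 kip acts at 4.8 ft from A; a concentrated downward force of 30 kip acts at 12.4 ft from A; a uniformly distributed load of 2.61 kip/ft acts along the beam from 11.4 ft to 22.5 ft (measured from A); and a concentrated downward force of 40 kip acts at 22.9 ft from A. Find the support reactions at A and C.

Resultant of the distributed load: 2.61 × 11.1 = 28.971 kip at 16.95 ft from A.
Moments about A: C_y·19.5 − 10·4.8 − 30·12.4 − (2.61·11.1)·16.95 − 40·22.9 = 0 → C_y = 1827.05845/19.5 = 93.6953 ≈ 93.70 kip.
ΣF_y = 0: A_y + 93.6953 − 10 − 30 − 2.61·11.1 − 40 = 0 → A_y = 15.28 kip.
ΣF_x = 0: no horizontal applied forces, so A_x = 0.

A_x = 0, A_y = 15.28 kip, C_y = 93.70 kip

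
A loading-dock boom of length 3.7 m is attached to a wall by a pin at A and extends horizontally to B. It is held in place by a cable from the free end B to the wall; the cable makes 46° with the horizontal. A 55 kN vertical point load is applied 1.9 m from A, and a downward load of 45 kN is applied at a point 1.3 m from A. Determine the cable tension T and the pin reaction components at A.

ΣM about A: T·sin46°·3.7 − 55·1.9 − 45·1.3 = 0 → T = 163/(3.7·0.71934) = 61.2423 ≈ 61.24 kN.
ΣF_x = 0: A_x − T·cos46° = 0 → A_x = 61.2423 × 0.694658 = 42.54 kN.
ΣF_y = 0: A_y + T·sin46° − 55 − 45 = 0 → A_y = 100 − 61.2423 × 0.71934 = 55.95 kN.

T = 61.24 kN, A_x = 42.54 kN, A_y = 55.95 kN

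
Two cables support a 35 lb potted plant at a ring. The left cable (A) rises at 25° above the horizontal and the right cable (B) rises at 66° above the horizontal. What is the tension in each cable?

T_A = 14.24 lb, T_B = 31.73 lb

ΣF_x = 0: −T_A·cos25° + T_B·cos66° = 0 → T_B = 2.22824·T_A.
ΣF_y = 0: T_A·sin25° + T_B·sin66° = 35.
Substitute: T_A·(0.422618 + 2.22824·0.913545) = 35 → T_A = 14.238 ≈ 14.24 lb.
Then T_B = 2.22824 × 14.238 = 31.73 lb.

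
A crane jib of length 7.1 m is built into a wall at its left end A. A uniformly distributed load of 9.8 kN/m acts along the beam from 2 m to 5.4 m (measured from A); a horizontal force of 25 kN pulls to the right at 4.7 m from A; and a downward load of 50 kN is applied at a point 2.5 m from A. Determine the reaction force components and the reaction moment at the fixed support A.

Resultant of the distributed load: 9.8 × 3.4 = 33.32 kN at 3.7 m from A.
ΣF_x = 0: A_x + 25 = 0 → A_x = -25.00 kN.
ΣF_y = 0: A_y − 9.8·3.4 − 50 = 0 → A_y = 83.32 kN.
ΣM about A: M_A − (9.8·3.4)·3.7 − 50·2.5 = 0 → M_A = 248.3 kN·m.

A_x = -25.00 kN, A_y = 83.32 kN, M_A = 248.3 kN·m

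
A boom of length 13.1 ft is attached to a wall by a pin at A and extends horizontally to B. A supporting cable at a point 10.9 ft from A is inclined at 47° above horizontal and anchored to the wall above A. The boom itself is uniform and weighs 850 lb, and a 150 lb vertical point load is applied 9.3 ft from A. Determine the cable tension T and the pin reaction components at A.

T = 873.4 lb, A_x = 595.7 lb, A_y = 361.2 lb

ΣM about A: T·sin47°·10.9 − 850·6.55 − 150·9.3 = 0 → T = 6962.5/(10.9·0.731354) = 873.396 ≈ 873.4 lb.
ΣF_x = 0: A_x − T·cos47° = 0 → A_x = 873.396 × 0.681998 = 595.7 lb.
ΣF_y = 0: A_y + T·sin47° − 850 − 150 = 0 → A_y = 1000 − 873.396 × 0.731354 = 361.2 lb.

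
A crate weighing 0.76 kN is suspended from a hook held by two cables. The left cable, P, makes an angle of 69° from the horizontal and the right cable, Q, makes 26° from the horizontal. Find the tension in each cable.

T_P = 0.6857 kN, T_Q = 0.2734 kN

ΣF_x = 0: −T_P·cos69° + T_Q·cos26° = 0 → T_Q = 0.398721·T_P.
ΣF_y = 0: T_P·sin69° + T_Q·sin26° = 0.76.
Substitute: T_P·(0.93358 + 0.398721·0.438371) = 0.76 → T_P = 0.685693 ≈ 0.6857 kN.
Then T_Q = 0.398721 × 0.685693 = 0.2734 kN.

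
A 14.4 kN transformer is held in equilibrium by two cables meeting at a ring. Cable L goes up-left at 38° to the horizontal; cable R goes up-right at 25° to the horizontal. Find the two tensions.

T_L = 14.65 kN, T_R = 12.74 kN

ΣF_x = 0: −T_L·cos38° + T_R·cos25° = 0 → T_R = 0.869474·T_L.
ΣF_y = 0: T_L·sin38° + T_R·sin25° = 14.4.
Substitute: T_L·(0.615661 + 0.869474·0.422618) = 14.4 → T_L = 14.6473 ≈ 14.65 kN.
Then T_R = 0.869474 × 14.6473 = 12.74 kN.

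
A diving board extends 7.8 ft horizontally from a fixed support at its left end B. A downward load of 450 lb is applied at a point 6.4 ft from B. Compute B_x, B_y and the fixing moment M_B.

ΣF_x = 0: B_x = 0.
ΣF_y = 0: B_y − 450 = 0 → B_y = 450.0 lb.
ΣM about B: M_B − 450·6.4 = 0 → M_B = 2880 lb·ft.

B_x = 0, B_y = 450.0 lb, M_B = 2880 lb·ft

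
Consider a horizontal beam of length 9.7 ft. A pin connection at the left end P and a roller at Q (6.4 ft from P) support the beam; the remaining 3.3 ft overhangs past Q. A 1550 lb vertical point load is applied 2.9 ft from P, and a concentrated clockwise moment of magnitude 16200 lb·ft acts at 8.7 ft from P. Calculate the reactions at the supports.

P_x = 0, P_y = -1684 lb, Q_y = 3234 lb

Moments about P: Q_y·6.4 − 1550·2.9 − 16200 = 0 → Q_y = 20695/6.4 = 3233.59 ≈ 3234 lb.
ΣF_y = 0: P_y + 3233.59 − 1550 = 0 → P_y = -1684 lb.
ΣF_x = 0: no horizontal applied forces, so P_x = 0.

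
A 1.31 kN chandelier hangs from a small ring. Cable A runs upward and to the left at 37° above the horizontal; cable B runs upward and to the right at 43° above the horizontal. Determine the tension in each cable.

T_A = 0.9729 kN, T_B = 1.062 kN

ΣF_x = 0: −T_A·cos37° + T_B·cos43° = 0 → T_B = 1.092·T_A.
ΣF_y = 0: T_A·sin37° + T_B·sin43° = 1.31.
Substitute: T_A·(0.601815 + 1.092·0.681998) = 1.31 → T_A = 0.972852 ≈ 0.9729 kN.
Then T_B = 1.092 × 0.972852 = 1.062 kN.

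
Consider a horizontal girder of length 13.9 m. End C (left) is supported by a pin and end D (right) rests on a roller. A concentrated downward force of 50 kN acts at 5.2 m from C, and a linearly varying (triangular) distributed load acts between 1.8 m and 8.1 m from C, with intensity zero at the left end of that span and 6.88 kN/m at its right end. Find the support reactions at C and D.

Resultant of the triangular load: ½ × 6.88 × 6.3 = 21.672 kN, acting at 6 m from C (one-third of the span from the peak).
Moments about C: D_y·13.9 − 50·5.2 − (½·6.88·6.3)·6 = 0 → D_y = 390.032/13.9 = 28.0599 ≈ 28.06 kN.
ΣF_y = 0: C_y + 28.0599 − 50 − ½·6.88·6.3 = 0 → C_y = 43.61 kN.
ΣF_x = 0: no horizontal applied forces, so C_x = 0.

C_x = 0, C_y = 43.61 kN, D_y = 28.06 kN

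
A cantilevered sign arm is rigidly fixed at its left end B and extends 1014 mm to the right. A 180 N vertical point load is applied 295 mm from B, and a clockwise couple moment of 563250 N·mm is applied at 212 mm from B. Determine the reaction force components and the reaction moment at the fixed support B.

B_x = 0, B_y = 180.0 N, M_B = 616400 N·mm

ΣF_x = 0: B_x = 0.
ΣF_y = 0: B_y − 180 = 0 → B_y = 180.0 N.
ΣM about B: M_B − 180·295 − 563250 = 0 → M_B = 616400 N·mm.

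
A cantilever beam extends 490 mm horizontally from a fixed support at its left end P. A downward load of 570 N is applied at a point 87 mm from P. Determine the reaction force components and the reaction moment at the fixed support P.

ΣF_x = 0: P_x = 0.
ΣF_y = 0: P_y − 570 = 0 → P_y = 570.0 N.
ΣM about P: M_P − 570·87 = 0 → M_P = 49590 N·mm.

P_x = 0, P_y = 570.0 N, M_P = 49590 N·mm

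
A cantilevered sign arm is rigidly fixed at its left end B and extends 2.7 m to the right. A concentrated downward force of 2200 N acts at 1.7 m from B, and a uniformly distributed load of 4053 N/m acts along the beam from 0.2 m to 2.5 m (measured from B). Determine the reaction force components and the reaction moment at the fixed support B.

B_x = 0, B_y = 11520 N, M_B = 16320 N·m

Resultant of the distributed load: 4053 × 2.3 = 9321.9 N at 1.35 m from B.
ΣF_x = 0: B_x = 0.
ΣF_y = 0: B_y − 2200 − 4053·2.3 = 0 → B_y = 11520 N.
ΣM about B: M_B − 2200·1.7 − (4053·2.3)·1.35 = 0 → M_B = 16320 N·m.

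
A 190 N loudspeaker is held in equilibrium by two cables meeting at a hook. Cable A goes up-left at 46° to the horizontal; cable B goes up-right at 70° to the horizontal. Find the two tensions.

T_A = 72.30 N, T_B = 146.8 N

ΣF_x = 0: −T_A·cos46° + T_B·cos70° = 0 → T_B = 2.03105·T_A.
ΣF_y = 0: T_A·sin46° + T_B·sin70° = 190.
Substitute: T_A·(0.71934 + 2.03105·0.939693) = 190 → T_A = 72.301 ≈ 72.30 N.
Then T_B = 2.03105 × 72.301 = 146.8 N.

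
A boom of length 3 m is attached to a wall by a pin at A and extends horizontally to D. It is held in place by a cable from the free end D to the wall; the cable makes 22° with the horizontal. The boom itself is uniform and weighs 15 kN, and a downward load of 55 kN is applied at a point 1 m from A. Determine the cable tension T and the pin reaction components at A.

ΣM about A: T·sin22°·3 − 15·1.5 − 55·1 = 0 → T = 77.5/(3·0.374607) = 68.9612 ≈ 68.96 kN.
ΣF_x = 0: A_x − T·cos22° = 0 → A_x = 68.9612 × 0.927184 = 63.94 kN.
ΣF_y = 0: A_y + T·sin22° − 15 − 55 = 0 → A_y = 70 − 68.9612 × 0.374607 = 44.17 kN.

T = 68.96 kN, A_x = 63.94 kN, A_y = 44.17 kN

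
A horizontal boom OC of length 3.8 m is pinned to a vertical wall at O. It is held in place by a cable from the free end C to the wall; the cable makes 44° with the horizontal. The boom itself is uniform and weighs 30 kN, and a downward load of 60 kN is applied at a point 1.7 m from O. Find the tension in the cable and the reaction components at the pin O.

T = 60.23 kN, O_x = 43.33 kN, O_y = 48.16 kN

ΣM about O: T·sin44°·3.8 − 30·1.9 − 60·1.7 = 0 → T = 159/(3.8·0.694658) = 60.2341 ≈ 60.23 kN.
ΣF_x = 0: O_x − T·cos44° = 0 → O_x = 60.2341 × 0.71934 = 43.33 kN.
ΣF_y = 0: O_y + T·sin44° − 30 − 60 = 0 → O_y = 90 − 60.2341 × 0.694658 = 48.16 kN.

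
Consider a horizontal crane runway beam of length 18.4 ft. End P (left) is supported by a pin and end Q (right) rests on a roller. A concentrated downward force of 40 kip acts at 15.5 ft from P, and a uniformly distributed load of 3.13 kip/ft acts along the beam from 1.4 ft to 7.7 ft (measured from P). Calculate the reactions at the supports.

P_x = 0, P_y = 21.15 kip, Q_y = 38.57 kip

Resultant of the distributed load: 3.13 × 6.3 = 19.719 kip at 4.55 ft from P.
ΣM about P: Q_y·18.4 − 40·15.5 − (3.13·6.3)·4.55 = 0 → Q_y = 709.72145/18.4 = 38.5718 ≈ 38.57 kip.
ΣF_y = 0: P_y + 38.5718 − 40 − 3.13·6.3 = 0 → P_y = 21.15 kip.
ΣF_x = 0: no horizontal applied forces, so P_x = 0.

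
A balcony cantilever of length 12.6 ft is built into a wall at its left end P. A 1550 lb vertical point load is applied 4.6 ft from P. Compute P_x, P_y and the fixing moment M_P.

P_x = 0, P_y = 1550 lb, M_P = 7130 lb·ft

ΣF_x = 0: P_x = 0.
ΣF_y = 0: P_y − 1550 = 0 → P_y = 1550 lb.
ΣM about P: M_P − 1550·4.6 = 0 → M_P = 7130 lb·ft.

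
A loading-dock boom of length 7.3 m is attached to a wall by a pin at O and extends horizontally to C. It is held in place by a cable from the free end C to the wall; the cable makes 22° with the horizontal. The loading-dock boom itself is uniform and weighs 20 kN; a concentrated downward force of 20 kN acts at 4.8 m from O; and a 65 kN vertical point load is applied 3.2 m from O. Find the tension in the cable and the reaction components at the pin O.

ΣM about O: T·sin22°·7.3 − 20·3.65 − 20·4.8 − 65·3.2 = 0 → T = 377/(7.3·0.374607) = 137.861 ≈ 137.9 kN.
ΣF_x = 0: O_x − T·cos22° = 0 → O_x = 137.861 × 0.927184 = 127.8 kN.
ΣF_y = 0: O_y + T·sin22° − 20 − 20 − 65 = 0 → O_y = 105 − 137.861 × 0.374607 = 53.36 kN.

T = 137.9 kN, O_x = 127.8 kN, O_y = 53.36 kN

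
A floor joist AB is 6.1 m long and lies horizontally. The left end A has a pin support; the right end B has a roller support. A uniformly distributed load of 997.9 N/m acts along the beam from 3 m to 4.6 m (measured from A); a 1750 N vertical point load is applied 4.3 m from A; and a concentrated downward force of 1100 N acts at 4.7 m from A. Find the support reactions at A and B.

Resultant of the distributed load: 997.9 × 1.6 = 1596.64 N at 3.8 m from A.
Moments about A: B_y·6.1 − (997.9·1.6)·3.8 − 1750·4.3 − 1100·4.7 = 0 → B_y = 18762.232/6.1 = 3075.78 ≈ 3076 N.
ΣF_y = 0: A_y + 3075.78 − 997.9·1.6 − 1750 − 1100 = 0 → A_y = 1371 N.
ΣF_x = 0: no horizontal applied forces, so A_x = 0.

A_x = 0, A_y = 1371 N, B_y = 3076 N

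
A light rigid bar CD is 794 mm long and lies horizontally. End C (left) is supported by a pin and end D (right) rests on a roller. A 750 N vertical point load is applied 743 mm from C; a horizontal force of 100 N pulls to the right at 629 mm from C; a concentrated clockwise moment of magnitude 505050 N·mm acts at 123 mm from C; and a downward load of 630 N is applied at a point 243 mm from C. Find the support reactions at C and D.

ΣM about C: D_y·794 − 750·743 − 505050 − 630·243 = 0 → D_y = 1215390/794 = 1530.72 ≈ 1531 N.
ΣF_y = 0: C_y + 1530.72 − 750 − 630 = 0 → C_y = -150.7 N.
ΣF_x = 0: C_x + 100 = 0 → C_x = -100.0 N.

C_x = -100.0 N, C_y = -150.7 N, D_y = 1531 N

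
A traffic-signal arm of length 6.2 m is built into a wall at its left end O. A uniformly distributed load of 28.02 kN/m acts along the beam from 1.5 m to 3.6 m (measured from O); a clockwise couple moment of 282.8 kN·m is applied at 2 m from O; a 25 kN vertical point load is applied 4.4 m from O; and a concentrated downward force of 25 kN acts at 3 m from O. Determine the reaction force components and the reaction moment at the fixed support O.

Resultant of the distributed load: 28.02 × 2.1 = 58.842 kN at 2.55 m from O.
ΣF_x = 0: O_x = 0.
ΣF_y = 0: O_y − 28.02·2.1 − 25 − 25 = 0 → O_y = 108.8 kN.
ΣM about O: M_O − (28.02·2.1)·2.55 − 282.8 − 25·4.4 − 25·3 = 0 → M_O = 617.8 kN·m.

O_x = 0, O_y = 108.8 kN, M_O = 617.8 kN·m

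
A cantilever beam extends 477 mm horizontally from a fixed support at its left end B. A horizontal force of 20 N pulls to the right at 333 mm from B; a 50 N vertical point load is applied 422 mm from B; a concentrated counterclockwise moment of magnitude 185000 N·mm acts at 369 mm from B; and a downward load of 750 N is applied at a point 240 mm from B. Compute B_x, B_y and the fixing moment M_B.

B_x = -20.00 N, B_y = 800.0 N, M_B = 16100 N·mm

ΣF_x = 0: B_x + 20 = 0 → B_x = -20.00 N.
ΣF_y = 0: B_y − 50 − 750 = 0 → B_y = 800.0 N.
ΣM about B: M_B − 50·422 + 185000 − 750·240 = 0 → M_B = 16100 N·mm.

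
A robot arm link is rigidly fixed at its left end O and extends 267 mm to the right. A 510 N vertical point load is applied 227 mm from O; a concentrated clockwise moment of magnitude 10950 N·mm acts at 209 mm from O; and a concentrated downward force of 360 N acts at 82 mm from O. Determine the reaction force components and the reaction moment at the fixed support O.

O_x = 0, O_y = 870.0 N, M_O = 156200 N·mm

ΣF_x = 0: O_x = 0.
ΣF_y = 0: O_y − 510 − 360 = 0 → O_y = 870.0 N.
ΣM about O: M_O − 510·227 − 10950 − 360·82 = 0 → M_O = 156200 N·mm.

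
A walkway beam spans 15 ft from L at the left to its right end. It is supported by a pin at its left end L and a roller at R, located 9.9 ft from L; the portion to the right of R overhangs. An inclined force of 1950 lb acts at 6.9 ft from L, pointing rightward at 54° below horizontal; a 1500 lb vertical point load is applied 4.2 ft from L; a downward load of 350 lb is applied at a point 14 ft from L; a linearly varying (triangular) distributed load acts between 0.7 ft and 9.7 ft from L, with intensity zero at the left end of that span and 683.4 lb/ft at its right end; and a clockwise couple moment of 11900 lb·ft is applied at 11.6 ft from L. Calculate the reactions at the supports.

L_x = -1146 lb, L_y = 988.8 lb, R_y = 5514 lb

Resultant of the triangular load: ½ × 683.4 × 9 = 3075.3 lb, acting at 6.7 ft from L (one-third of the span from the peak).
ΣM about L: R_y·9.9 − 1950·sin54°·6.9 − 1500·4.2 − 350·14 − (½·683.4·9)·6.7 − 11900 = 0 → R_y = 54589.8/9.9 = 5514.12 ≈ 5514 lb.
ΣF_y = 0: L_y + 5514.12 − 1950·sin54° − 1500 − 350 − ½·683.4·9 = 0 → L_y = 988.8 lb.
ΣF_x = 0: L_x + 1950·cos54° = 0 → L_x = -1146 lb.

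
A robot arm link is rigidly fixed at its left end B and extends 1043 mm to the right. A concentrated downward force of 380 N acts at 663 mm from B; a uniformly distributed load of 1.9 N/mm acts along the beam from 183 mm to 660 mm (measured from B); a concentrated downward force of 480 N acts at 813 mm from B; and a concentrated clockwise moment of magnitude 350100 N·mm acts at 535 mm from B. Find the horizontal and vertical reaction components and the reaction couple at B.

Resultant of the distributed load: 1.9 × 477 = 906.3 N at 421.5 mm from B.
ΣF_x = 0: B_x = 0.
ΣF_y = 0: B_y − 380 − 1.9·477 − 480 = 0 → B_y = 1766 N.
ΣM about B: M_B − 380·663 − (1.9·477)·421.5 − 480·813 − 350100 = 0 → M_B = 1374000 N·mm.

B_x = 0, B_y = 1766 N, M_B = 1374000 N·mm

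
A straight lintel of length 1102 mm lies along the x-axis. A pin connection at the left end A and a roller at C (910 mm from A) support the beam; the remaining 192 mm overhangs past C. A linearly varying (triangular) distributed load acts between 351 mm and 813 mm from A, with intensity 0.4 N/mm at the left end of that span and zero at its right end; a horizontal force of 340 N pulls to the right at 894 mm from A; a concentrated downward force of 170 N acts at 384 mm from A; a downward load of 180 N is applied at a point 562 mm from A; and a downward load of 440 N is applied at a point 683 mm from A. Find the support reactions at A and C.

A_x = -340.0 N, A_y = 318.0 N, C_y = 564.4 N

Resultant of the triangular load: ½ × 0.4 × 462 = 92.4 N, acting at 505 mm from A (one-third of the span from the peak).
Taking moments about A: C_y·910 − (½·0.4·462)·505 − 170·384 − 180·562 − 440·683 = 0 → C_y = 513622/910 = 564.42 ≈ 564.4 N.
ΣF_y = 0: A_y + 564.42 − ½·0.4·462 − 170 − 180 − 440 = 0 → A_y = 318.0 N.
ΣF_x = 0: A_x + 340 = 0 → A_x = -340.0 N.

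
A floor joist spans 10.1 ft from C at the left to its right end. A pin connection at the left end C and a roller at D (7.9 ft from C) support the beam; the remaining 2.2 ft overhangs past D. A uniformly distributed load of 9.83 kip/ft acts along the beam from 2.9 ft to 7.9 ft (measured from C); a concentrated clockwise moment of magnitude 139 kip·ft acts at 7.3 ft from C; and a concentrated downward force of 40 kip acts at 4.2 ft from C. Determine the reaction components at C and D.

Resultant of the distributed load: 9.83 × 5 = 49.15 kip at 5.4 ft from C.
Taking moments about C: D_y·7.9 − (9.83·5)·5.4 − 139 − 40·4.2 = 0 → D_y = 572.41/7.9 = 72.457 ≈ 72.46 kip.
ΣF_y = 0: C_y + 72.457 − 9.83·5 − 40 = 0 → C_y = 16.69 kip.
ΣF_x = 0: no horizontal applied forces, so C_x = 0.

C_x = 0, C_y = 16.69 kip, D_y = 72.46 kip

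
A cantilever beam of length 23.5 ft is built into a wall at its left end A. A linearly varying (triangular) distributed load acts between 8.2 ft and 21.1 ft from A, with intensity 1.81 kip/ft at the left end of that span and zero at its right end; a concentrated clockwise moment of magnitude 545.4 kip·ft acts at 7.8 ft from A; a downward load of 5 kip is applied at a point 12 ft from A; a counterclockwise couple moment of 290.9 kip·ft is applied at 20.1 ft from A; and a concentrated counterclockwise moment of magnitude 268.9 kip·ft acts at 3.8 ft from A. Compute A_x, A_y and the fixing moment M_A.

A_x = 0, A_y = 16.67 kip, M_A = 191.5 kip·ft

Resultant of the triangular load: ½ × 1.81 × 12.9 = 11.6745 kip, acting at 12.5 ft from A (one-third of the span from the peak).
ΣF_x = 0: A_x = 0.
ΣF_y = 0: A_y − ½·1.81·12.9 − 5 = 0 → A_y = 16.67 kip.
ΣM about A: M_A − (½·1.81·12.9)·12.5 − 545.4 − 5·12 + 290.9 + 268.9 = 0 → M_A = 191.5 kip·ft.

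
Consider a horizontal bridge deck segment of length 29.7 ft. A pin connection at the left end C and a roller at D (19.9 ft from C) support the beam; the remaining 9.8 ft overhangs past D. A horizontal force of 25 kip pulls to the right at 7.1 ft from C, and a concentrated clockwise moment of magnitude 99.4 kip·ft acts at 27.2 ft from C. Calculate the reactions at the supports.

C_x = -25.00 kip, C_y = -4.995 kip, D_y = 4.995 kip

Moments about C: D_y·19.9 − 99.4 = 0 → D_y = 99.4/19.9 = 4.99497 ≈ 4.995 kip.
ΣF_y = 0: C_y + 4.99497  = 0 → C_y = -4.995 kip.
ΣF_x = 0: C_x + 25 = 0 → C_x = -25.00 kip.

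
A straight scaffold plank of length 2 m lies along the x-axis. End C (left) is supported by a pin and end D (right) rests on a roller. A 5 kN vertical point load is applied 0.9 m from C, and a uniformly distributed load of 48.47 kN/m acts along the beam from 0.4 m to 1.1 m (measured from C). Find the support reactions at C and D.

Resultant of the distributed load: 48.47 × 0.7 = 33.929 kN at 0.75 m from C.
ΣM about C: D_y·2 − 5·0.9 − (48.47·0.7)·0.75 = 0 → D_y = 29.94675/2 = 14.9734 ≈ 14.97 kN.
ΣF_y = 0: C_y + 14.9734 − 5 − 48.47·0.7 = 0 → C_y = 23.96 kN.
ΣF_x = 0: no horizontal applied forces, so C_x = 0.

C_x = 0, C_y = 23.96 kN, D_y = 14.97 kN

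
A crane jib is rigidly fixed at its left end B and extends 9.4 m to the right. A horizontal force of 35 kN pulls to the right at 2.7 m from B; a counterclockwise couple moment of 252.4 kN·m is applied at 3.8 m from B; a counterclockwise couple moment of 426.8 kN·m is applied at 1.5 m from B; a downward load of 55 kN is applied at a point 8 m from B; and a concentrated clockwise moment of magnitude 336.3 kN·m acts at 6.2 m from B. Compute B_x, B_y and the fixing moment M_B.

B_x = -35.00 kN, B_y = 55.00 kN, M_B = 97.10 kN·m

ΣF_x = 0: B_x + 35 = 0 → B_x = -35.00 kN.
ΣF_y = 0: B_y − 55 = 0 → B_y = 55.00 kN.
ΣM about B: M_B + 252.4 + 426.8 − 55·8 − 336.3 = 0 → M_B = 97.10 kN·m.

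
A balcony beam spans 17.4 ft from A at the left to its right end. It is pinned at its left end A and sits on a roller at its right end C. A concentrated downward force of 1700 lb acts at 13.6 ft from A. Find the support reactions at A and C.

A_x = 0, A_y = 371.3 lb, C_y = 1329 lb

Moments about A: C_y·17.4 − 1700·13.6 = 0 → C_y = 23120/17.4 = 1328.74 ≈ 1329 lb.
ΣF_y = 0: A_y + 1328.74 − 1700 = 0 → A_y = 371.3 lb.
ΣF_x = 0: no horizontal applied forces, so A_x = 0.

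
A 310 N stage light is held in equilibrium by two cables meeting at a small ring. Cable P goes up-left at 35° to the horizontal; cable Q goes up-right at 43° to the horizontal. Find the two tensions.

ΣF_x = 0: −T_P·cos35° + T_Q·cos43° = 0 → T_Q = 1.12005·T_P.
ΣF_y = 0: T_P·sin35° + T_Q·sin43° = 310.
Substitute: T_P·(0.573576 + 1.12005·0.681998) = 310 → T_P = 231.785 ≈ 231.8 N.
Then T_Q = 1.12005 × 231.785 = 259.6 N.

T_P = 231.8 N, T_Q = 259.6 N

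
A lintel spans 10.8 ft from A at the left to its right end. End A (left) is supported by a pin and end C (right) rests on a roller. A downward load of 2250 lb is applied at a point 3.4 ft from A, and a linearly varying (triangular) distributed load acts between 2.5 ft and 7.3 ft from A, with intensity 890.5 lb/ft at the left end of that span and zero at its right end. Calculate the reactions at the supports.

Resultant of the triangular load: ½ × 890.5 × 4.8 = 2137.2 lb, acting at 4.1 ft from A (one-third of the span from the peak).
Taking moments about A: C_y·10.8 − 2250·3.4 − (½·890.5·4.8)·4.1 = 0 → C_y = 16412.52/10.8 = 1519.68 ≈ 1520 lb.
ΣF_y = 0: A_y + 1519.68 − 2250 − ½·890.5·4.8 = 0 → A_y = 2868 lb.
ΣF_x = 0: no horizontal applied forces, so A_x = 0.

A_x = 0, A_y = 2868 lb, C_y = 1520 lb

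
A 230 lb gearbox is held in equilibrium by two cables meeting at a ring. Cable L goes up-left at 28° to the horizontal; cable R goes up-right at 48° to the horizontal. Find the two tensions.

T_L = 158.6 lb, T_R = 209.3 lb

ΣF_x = 0: −T_L·cos28° + T_R·cos48° = 0 → T_R = 1.31954·T_L.
ΣF_y = 0: T_L·sin28° + T_R·sin48° = 230.
Substitute: T_L·(0.469472 + 1.31954·0.743145) = 230 → T_L = 158.612 ≈ 158.6 lb.
Then T_R = 1.31954 × 158.612 = 209.3 lb.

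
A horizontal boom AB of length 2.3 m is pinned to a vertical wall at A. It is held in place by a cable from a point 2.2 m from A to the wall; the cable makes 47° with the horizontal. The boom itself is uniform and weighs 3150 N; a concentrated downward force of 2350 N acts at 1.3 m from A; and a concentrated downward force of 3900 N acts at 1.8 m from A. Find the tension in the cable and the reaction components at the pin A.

ΣM about A: T·sin47°·2.2 − 3150·1.15 − 2350·1.3 − 3900·1.8 = 0 → T = 13697.5/(2.2·0.731354) = 8513.16 ≈ 8513 N.
ΣF_x = 0: A_x − T·cos47° = 0 → A_x = 8513.16 × 0.681998 = 5806 N.
ΣF_y = 0: A_y + T·sin47° − 3150 − 2350 − 3900 = 0 → A_y = 9400 − 8513.16 × 0.731354 = 3174 N.

T = 8513 N, A_x = 5806 N, A_y = 3174 N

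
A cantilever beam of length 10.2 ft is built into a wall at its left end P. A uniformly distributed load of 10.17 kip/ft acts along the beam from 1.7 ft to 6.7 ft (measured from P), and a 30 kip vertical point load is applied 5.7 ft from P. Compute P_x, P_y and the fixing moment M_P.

P_x = 0, P_y = 80.85 kip, M_P = 384.6 kip·ft

Resultant of the distributed load: 10.17 × 5 = 50.85 kip at 4.2 ft from P.
ΣF_x = 0: P_x = 0.
ΣF_y = 0: P_y − 10.17·5 − 30 = 0 → P_y = 80.85 kip.
ΣM about P: M_P − (10.17·5)·4.2 − 30·5.7 = 0 → M_P = 384.6 kip·ft.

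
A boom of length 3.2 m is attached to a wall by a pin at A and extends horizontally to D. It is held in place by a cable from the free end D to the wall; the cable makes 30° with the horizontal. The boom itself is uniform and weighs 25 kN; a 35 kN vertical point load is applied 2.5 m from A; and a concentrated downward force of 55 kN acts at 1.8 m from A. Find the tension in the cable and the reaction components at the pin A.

ΣM about A: T·sin30°·3.2 − 25·1.6 − 35·2.5 − 55·1.8 = 0 → T = 226.5/(3.2·0.5) = 141.562 ≈ 141.6 kN.
ΣF_x = 0: A_x − T·cos30° = 0 → A_x = 141.562 × 0.866025 = 122.6 kN.
ΣF_y = 0: A_y + T·sin30° − 25 − 35 − 55 = 0 → A_y = 115 − 141.562 × 0.5 = 44.22 kN.

T = 141.6 kN, A_x = 122.6 kN, A_y = 44.22 kN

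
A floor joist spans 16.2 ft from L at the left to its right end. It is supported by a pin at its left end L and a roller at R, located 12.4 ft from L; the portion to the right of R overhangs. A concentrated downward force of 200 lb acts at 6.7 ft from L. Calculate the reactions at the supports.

L_x = 0, L_y = 91.94 lb, R_y = 108.1 lb

ΣM about L: R_y·12.4 − 200·6.7 = 0 → R_y = 1340/12.4 = 108.065 ≈ 108.1 lb.
ΣF_y = 0: L_y + 108.065 − 200 = 0 → L_y = 91.94 lb.
ΣF_x = 0: no horizontal applied forces, so L_x = 0.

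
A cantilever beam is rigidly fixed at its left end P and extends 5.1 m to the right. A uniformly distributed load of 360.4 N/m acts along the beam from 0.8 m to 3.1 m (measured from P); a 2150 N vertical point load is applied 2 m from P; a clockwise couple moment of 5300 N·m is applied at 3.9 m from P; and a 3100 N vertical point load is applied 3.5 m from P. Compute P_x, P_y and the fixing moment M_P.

P_x = 0, P_y = 6079 N, M_P = 22070 N·m

Resultant of the distributed load: 360.4 × 2.3 = 828.92 N at 1.95 m from P.
ΣF_x = 0: P_x = 0.
ΣF_y = 0: P_y − 360.4·2.3 − 2150 − 3100 = 0 → P_y = 6079 N.
ΣM about P: M_P − (360.4·2.3)·1.95 − 2150·2 − 5300 − 3100·3.5 = 0 → M_P = 22070 N·m.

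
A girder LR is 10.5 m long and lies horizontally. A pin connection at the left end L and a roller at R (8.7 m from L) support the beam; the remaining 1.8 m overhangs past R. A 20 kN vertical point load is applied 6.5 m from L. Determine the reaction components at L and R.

L_x = 0, L_y = 5.057 kN, R_y = 14.94 kN

Taking moments about L: R_y·8.7 − 20·6.5 = 0 → R_y = 130/8.7 = 14.9425 ≈ 14.94 kN.
ΣF_y = 0: L_y + 14.9425 − 20 = 0 → L_y = 5.057 kN.
ΣF_x = 0: no horizontal applied forces, so L_x = 0.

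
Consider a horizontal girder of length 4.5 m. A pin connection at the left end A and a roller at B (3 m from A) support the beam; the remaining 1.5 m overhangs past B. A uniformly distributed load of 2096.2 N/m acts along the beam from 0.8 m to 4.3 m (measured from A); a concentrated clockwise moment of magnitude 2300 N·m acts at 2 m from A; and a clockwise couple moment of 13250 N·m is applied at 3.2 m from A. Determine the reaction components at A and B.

A_x = 0, A_y = -4083 N, B_y = 11420 N

Resultant of the distributed load: 2096.2 × 3.5 = 7336.7 N at 2.55 m from A.
Moments about A: B_y·3 − (2096.2·3.5)·2.55 − 2300 − 13250 = 0 → B_y = 34258.585/3 = 11419.5 ≈ 11420 N.
ΣF_y = 0: A_y + 11419.5 − 2096.2·3.5 = 0 → A_y = -4083 N.
ΣF_x = 0: no horizontal applied forces, so A_x = 0.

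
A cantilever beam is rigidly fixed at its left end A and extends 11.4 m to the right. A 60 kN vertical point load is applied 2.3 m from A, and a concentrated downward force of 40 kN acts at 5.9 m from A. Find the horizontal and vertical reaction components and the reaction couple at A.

A_x = 0, A_y = 100.0 kN, M_A = 374.0 kN·m

ΣF_x = 0: A_x = 0.
ΣF_y = 0: A_y − 60 − 40 = 0 → A_y = 100.0 kN.
ΣM about A: M_A − 60·2.3 − 40·5.9 = 0 → M_A = 374.0 kN·m.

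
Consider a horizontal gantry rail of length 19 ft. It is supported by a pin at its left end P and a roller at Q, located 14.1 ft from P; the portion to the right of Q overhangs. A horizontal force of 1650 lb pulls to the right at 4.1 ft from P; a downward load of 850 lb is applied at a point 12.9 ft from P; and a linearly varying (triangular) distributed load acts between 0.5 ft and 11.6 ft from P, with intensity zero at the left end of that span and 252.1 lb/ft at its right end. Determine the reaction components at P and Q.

Resultant of the triangular load: ½ × 252.1 × 11.1 = 1399.155 lb, acting at 7.9 ft from P (one-third of the span from the peak).
Taking moments about P: Q_y·14.1 − 850·12.9 − (½·252.1·11.1)·7.9 = 0 → Q_y = 22018.3245/14.1 = 1561.58 ≈ 1562 lb.
ΣF_y = 0: P_y + 1561.58 − 850 − ½·252.1·11.1 = 0 → P_y = 687.6 lb.
ΣF_x = 0: P_x + 1650 = 0 → P_x = -1650 lb.

P_x = -1650 lb, P_y = 687.6 lb, Q_y = 1562 lb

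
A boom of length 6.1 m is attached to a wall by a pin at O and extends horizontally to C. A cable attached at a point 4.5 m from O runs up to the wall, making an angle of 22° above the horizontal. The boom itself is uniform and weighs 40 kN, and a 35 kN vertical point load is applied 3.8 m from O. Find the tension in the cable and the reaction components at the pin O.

ΣM about O: T·sin22°·4.5 − 40·3.05 − 35·3.8 = 0 → T = 255/(4.5·0.374607) = 151.27 ≈ 151.3 kN.
ΣF_x = 0: O_x − T·cos22° = 0 → O_x = 151.27 × 0.927184 = 140.3 kN.
ΣF_y = 0: O_y + T·sin22° − 40 − 35 = 0 → O_y = 75 − 151.27 × 0.374607 = 18.33 kN.

T = 151.3 kN, O_x = 140.3 kN, O_y = 18.33 kN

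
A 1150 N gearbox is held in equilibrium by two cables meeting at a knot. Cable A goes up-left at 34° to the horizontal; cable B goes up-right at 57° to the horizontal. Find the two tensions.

ΣF_x = 0: −T_A·cos34° + T_B·cos57° = 0 → T_B = 1.52218·T_A.
ΣF_y = 0: T_A·sin34° + T_B·sin57° = 1150.
Substitute: T_A·(0.559193 + 1.52218·0.838671) = 1150 → T_A = 626.429 ≈ 626.4 N.
Then T_B = 1.52218 × 626.429 = 953.5 N.

T_A = 626.4 N, T_B = 953.5 N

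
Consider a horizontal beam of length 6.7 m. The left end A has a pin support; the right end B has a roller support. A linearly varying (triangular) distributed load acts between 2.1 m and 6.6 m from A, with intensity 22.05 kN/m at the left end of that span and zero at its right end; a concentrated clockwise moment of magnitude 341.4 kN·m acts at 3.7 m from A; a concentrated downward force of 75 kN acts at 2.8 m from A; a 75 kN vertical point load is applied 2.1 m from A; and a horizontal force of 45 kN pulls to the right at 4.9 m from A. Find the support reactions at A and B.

A_x = -45.00 kN, A_y = 67.15 kN, B_y = 132.5 kN

Resultant of the triangular load: ½ × 22.05 × 4.5 = 49.6125 kN, acting at 3.6 m from A (one-third of the span from the peak).
ΣM about A: B_y·6.7 − (½·22.05·4.5)·3.6 − 341.4 − 75·2.8 − 75·2.1 = 0 → B_y = 887.505/6.7 = 132.463 ≈ 132.5 kN.
ΣF_y = 0: A_y + 132.463 − ½·22.05·4.5 − 75 − 75 = 0 → A_y = 67.15 kN.
ΣF_x = 0: A_x + 45 = 0 → A_x = -45.00 kN.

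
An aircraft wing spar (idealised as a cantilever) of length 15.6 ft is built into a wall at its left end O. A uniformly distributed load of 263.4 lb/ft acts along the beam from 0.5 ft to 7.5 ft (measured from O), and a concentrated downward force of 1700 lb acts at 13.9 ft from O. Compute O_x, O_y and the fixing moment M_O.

Resultant of the distributed load: 263.4 × 7 = 1843.8 lb at 4 ft from O.
ΣF_x = 0: O_x = 0.
ΣF_y = 0: O_y − 263.4·7 − 1700 = 0 → O_y = 3544 lb.
ΣM about O: M_O − (263.4·7)·4 − 1700·13.9 = 0 → M_O = 31010 lb·ft.

O_x = 0, O_y = 3544 lb, M_O = 31010 lb·ft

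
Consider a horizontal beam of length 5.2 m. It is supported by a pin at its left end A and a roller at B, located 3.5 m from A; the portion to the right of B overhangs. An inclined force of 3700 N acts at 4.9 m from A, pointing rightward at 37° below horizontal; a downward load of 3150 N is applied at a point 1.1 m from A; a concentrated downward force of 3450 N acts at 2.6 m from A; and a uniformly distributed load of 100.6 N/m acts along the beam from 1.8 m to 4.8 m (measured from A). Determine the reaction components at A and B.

A_x = -2955 N, A_y = 2174 N, B_y = 6955 N

Resultant of the distributed load: 100.6 × 3 = 301.8 N at 3.3 m from A.
Taking moments about A: B_y·3.5 − 3700·sin37°·4.9 − 3150·1.1 − 3450·2.6 − (100.6·3)·3.3 = 0 → B_y = 24341.8/3.5 = 6954.8 ≈ 6955 N.
ΣF_y = 0: A_y + 6954.8 − 3700·sin37° − 3150 − 3450 − 100.6·3 = 0 → A_y = 2174 N.
ΣF_x = 0: A_x + 3700·cos37° = 0 → A_x = -2955 N.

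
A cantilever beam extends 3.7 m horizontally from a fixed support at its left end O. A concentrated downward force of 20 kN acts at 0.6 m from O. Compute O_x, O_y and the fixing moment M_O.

ΣF_x = 0: O_x = 0.
ΣF_y = 0: O_y − 20 = 0 → O_y = 20.00 kN.
ΣM about O: M_O − 20·0.6 = 0 → M_O = 12.00 kN·m.

O_x = 0, O_y = 20.00 kN, M_O = 12.00 kN·m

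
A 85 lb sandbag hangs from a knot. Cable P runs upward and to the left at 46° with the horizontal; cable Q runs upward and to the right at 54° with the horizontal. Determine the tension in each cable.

ΣF_x = 0: −T_P·cos46° + T_Q·cos54° = 0 → T_Q = 1.18182·T_P.
ΣF_y = 0: T_P·sin46° + T_Q·sin54° = 85.
Substitute: T_P·(0.71934 + 1.18182·0.809017) = 85 → T_P = 50.7326 ≈ 50.73 lb.
Then T_Q = 1.18182 × 50.7326 = 59.96 lb.

T_P = 50.73 lb, T_Q = 59.96 lb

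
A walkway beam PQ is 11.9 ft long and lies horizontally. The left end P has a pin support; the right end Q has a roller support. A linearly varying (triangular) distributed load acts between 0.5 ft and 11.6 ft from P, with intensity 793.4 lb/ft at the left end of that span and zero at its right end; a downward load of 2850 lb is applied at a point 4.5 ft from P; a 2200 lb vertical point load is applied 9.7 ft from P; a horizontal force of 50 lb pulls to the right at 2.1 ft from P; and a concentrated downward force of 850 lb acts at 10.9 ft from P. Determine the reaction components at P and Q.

Resultant of the triangular load: ½ × 793.4 × 11.1 = 4403.37 lb, acting at 4.2 ft from P (one-third of the span from the peak).
ΣM about P: Q_y·11.9 − (½·793.4·11.1)·4.2 − 2850·4.5 − 2200·9.7 − 850·10.9 = 0 → Q_y = 61924.154/11.9 = 5203.71 ≈ 5204 lb.
ΣF_y = 0: P_y + 5203.71 − ½·793.4·11.1 − 2850 − 2200 − 850 = 0 → P_y = 5100 lb.
ΣF_x = 0: P_x + 50 = 0 → P_x = -50.00 lb.

P_x = -50.00 lb, P_y = 5100 lb, Q_y = 5204 lb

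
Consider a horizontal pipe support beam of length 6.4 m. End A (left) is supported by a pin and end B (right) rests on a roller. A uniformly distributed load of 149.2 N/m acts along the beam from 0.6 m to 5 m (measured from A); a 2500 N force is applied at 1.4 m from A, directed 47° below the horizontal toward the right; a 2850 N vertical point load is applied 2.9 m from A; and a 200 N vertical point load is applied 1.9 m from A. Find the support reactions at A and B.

A_x = -1705 N, A_y = 3497 N, B_y = 2038 N

Resultant of the distributed load: 149.2 × 4.4 = 656.48 N at 2.8 m from A.
Moments about A: B_y·6.4 − (149.2·4.4)·2.8 − 2500·sin47°·1.4 − 2850·2.9 − 200·1.9 = 0 → B_y = 13042.9/6.4 = 2037.95 ≈ 2038 N.
ΣF_y = 0: A_y + 2037.95 − 149.2·4.4 − 2500·sin47° − 2850 − 200 = 0 → A_y = 3497 N.
ΣF_x = 0: A_x + 2500·cos47° = 0 → A_x = -1705 N.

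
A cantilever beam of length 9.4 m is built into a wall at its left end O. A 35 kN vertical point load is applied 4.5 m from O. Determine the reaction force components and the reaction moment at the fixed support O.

O_x = 0, O_y = 35.00 kN, M_O = 157.5 kN·m

ΣF_x = 0: O_x = 0.
ΣF_y = 0: O_y − 35 = 0 → O_y = 35.00 kN.
ΣM about O: M_O − 35·4.5 = 0 → M_O = 157.5 kN·m.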